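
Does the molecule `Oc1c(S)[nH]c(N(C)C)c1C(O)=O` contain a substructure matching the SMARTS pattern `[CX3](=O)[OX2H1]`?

The pattern [CX3](=O)[OX2H1] describes an sp2 carbon double-bonded to O and single-bonded to an -OH oxygen — a carboxylic acid.
The molecule carries a carboxylic acid group (-C(=O)OH), whose atoms satisfy every constraint of the query, so the pattern matches.

Yes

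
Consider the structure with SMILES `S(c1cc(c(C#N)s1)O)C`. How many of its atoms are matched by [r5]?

5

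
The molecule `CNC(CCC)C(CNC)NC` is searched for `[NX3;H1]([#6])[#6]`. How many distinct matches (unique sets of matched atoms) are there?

[NX3;H1]([#6])[#6] is the SMARTS for a secondary amine: a trivalent nitrogen with one H, bonded to two carbons.
The molecule carries 3 separate instances of an N-methylamino group (-NHCH3) meeting every constraint; each maps to a distinct set of atoms, giving 3 matches.

3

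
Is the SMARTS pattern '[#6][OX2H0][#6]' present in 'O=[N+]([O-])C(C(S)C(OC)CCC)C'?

Yes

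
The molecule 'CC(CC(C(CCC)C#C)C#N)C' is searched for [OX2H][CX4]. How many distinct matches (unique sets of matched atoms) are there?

0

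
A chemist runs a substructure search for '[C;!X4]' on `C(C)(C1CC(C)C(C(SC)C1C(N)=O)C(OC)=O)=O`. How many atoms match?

The query [C;!X4] means: aliphatic carbon that does not have four total connections.
Check the 19 heavy atoms by environment: 10× C (X4) → no; 1× S (X2) → no; 3× C (X3) → match; 3× O (X1) → no; 1× O (X2) → no; 1× N (X3) → no.
That gives 3 matching atoms.

3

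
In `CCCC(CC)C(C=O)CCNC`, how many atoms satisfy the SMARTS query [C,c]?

The query [C,c] means: comma = OR; matches aliphatic or aromatic carbon — same as #6.
Check the 13 heavy atoms by environment: 11× C → match; 1× O → no; 1× N → no.
That gives 11 matching atoms.

11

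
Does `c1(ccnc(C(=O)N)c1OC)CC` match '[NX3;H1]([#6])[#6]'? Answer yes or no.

No

The pattern [NX3;H1]([#6])[#6] describes a trivalent nitrogen with one H, bonded to two carbons — a secondary amine.
The closest candidate here is a primary amide (-C(=O)NH2), but the -C(=O)NH2 nitrogen has H2, not H1. No other fragment satisfies the full query, so there is no match.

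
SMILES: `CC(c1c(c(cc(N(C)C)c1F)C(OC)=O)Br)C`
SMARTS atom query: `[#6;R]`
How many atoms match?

6

The query [#6;R] means: carbon that is part of a ring.
Check the 18 heavy atoms by environment: 6× c (aromatic, in 6-ring) → match; 1× N (acyclic) → no; 7× C (acyclic) → no; 1× Br (acyclic) → no; 1× F (acyclic) → no; 2× O (acyclic) → no.
That gives 6 matching atoms.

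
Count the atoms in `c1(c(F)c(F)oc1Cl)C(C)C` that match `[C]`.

3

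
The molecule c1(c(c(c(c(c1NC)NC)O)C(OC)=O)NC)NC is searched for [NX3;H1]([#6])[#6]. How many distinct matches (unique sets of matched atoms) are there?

[NX3;H1]([#6])[#6] is the SMARTS for a secondary amine: a trivalent nitrogen with one H, bonded to two carbons.
The molecule carries 4 separate instances of an N-methylamino group (-NHCH3) meeting every constraint; each maps to a distinct set of atoms, giving 4 matches.

4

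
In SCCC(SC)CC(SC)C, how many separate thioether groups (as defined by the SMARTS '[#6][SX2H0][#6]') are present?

2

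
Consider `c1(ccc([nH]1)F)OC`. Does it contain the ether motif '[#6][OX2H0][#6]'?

Yes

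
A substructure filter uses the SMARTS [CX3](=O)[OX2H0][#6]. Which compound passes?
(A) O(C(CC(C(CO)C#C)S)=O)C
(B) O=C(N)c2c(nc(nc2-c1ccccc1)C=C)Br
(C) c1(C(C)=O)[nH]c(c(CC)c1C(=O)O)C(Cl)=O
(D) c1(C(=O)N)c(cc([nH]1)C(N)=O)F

[CX3](=O)[OX2H0][#6] describes a carbonyl carbon bonded to an oxygen that is itself bonded to carbon (no H on that O) (an ester).
(A) contains a methyl-ester group (-C(=O)OCH3), which satisfies every atom and bond constraint.
(B) has a primary amide (-C(=O)NH2) but the carbonyl is bonded to N, not to an O-C linkage.
(C) has a carboxylic acid group (-C(=O)OH) but the singly-bonded O carries H (OX2H1, not H0).
(D) has a primary amide (-C(=O)NH2) but the carbonyl is bonded to N, not to an O-C linkage.
So the answer is (A).

A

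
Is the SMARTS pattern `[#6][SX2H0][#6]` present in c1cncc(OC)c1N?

The pattern [#6][SX2H0][#6] describes an aliphatic sulfur bridging two carbons with no H on the sulfur — a thioether.
The closest candidate here is a methoxy ether (-OCH3), but the bridging atom is O, not S. No other fragment satisfies the full query, so there is no match.

No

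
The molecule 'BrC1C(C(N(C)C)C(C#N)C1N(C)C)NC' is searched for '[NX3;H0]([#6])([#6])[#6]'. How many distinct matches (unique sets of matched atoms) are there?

2

[NX3;H0]([#6])([#6])[#6] is the SMARTS for a tertiary amine: a trivalent nitrogen with no H, bonded to three carbons.
The molecule carries 2 separate instances of a dimethylamino group (-N(CH3)2) meeting every constraint; each maps to a distinct set of atoms, giving 2 matches.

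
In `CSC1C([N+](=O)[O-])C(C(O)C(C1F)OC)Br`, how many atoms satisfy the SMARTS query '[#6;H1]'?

6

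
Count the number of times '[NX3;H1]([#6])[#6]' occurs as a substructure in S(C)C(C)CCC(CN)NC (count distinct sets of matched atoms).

1

[NX3;H1]([#6])[#6] is the SMARTS for a secondary amine: a trivalent nitrogen with one H, bonded to two carbons.
Exactly one fragment in the molecule meets all constraints, giving 1 match.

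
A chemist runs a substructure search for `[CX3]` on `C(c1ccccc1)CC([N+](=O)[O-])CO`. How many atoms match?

0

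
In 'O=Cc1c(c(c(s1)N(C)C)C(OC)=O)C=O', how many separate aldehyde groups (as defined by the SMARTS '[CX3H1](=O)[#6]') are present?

[CX3H1](=O)[#6] is the SMARTS for an aldehyde: an sp2 carbon with one H, double-bonded to O and single-bonded to carbon.
The molecule carries 2 separate instances of an aldehyde (-CHO) meeting every constraint; each maps to a distinct set of atoms, giving 2 matches.

2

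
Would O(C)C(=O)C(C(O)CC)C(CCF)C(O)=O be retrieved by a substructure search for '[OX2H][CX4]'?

Yes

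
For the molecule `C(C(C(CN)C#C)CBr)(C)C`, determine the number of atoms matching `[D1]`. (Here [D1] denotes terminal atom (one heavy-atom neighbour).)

5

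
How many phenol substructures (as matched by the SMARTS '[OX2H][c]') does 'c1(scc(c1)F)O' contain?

1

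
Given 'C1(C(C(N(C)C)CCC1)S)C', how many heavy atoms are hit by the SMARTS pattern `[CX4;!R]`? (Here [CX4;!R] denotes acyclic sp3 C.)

3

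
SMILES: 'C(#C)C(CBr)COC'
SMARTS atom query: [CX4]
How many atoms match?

4

The query [CX4] means: C with X4: aliphatic carbon with exactly 4 total connections (bonds + H).
Check the 8 heavy atoms by environment: 4× C (X4) → match; 1× Br (X1) → no; 1× O (X2) → no; 2× C (X2) → no.
That gives 4 matching atoms.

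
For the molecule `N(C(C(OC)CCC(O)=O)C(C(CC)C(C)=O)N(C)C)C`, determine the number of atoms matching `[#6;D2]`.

Check the 21 heavy atoms by environment: 3× C (D2) → match; 6× C (D3) → no; 6× C (D1) → no; 1× N (D2) → no; 1× N (D3) → no; 1× O (D2) → no; 3× O (D1) → no.
That gives 3 matching atoms.

3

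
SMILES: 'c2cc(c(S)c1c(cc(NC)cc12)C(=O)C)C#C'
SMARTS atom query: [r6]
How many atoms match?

10

The query [r6] means: r6 matches atoms in a six-membered ring.
Check the 18 heavy atoms by environment: 10× c (aromatic, in 6-ring) → match; 5× C (acyclic) → no; 1× N (acyclic) → no; 1× O (acyclic) → no; 1× S (acyclic) → no.
That gives 10 matching atoms.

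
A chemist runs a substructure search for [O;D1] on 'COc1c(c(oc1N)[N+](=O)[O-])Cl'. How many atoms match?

Check the 12 heavy atoms by environment: 1× o (aromatic, D2) → no; 4× c (aromatic, D3) → no; 1× N (D1) → no; 1× O (D2) → no; 1× C (D1) → no; 1× N (charge +1, D3) → no; 1× O (charge -1, D1) → match; 1× O (D1) → match; 1× Cl (D1) → no.
Summing the matching environments: 1 + 1 = 2 matching atoms.

2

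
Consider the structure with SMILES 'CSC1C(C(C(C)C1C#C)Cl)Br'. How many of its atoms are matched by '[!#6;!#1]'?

The query [!#6;!#1] means: not carbon and not hydrogen — any heteroatom.
Check the 12 heavy atoms by environment: 9× C → no; 1× S → match; 1× Cl → match; 1× Br → match.
Summing the matching environments: 1 + 1 + 1 = 3 matching atoms.

3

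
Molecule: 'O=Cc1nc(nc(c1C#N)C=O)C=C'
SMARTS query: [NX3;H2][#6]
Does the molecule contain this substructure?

The pattern [NX3;H2][#6] describes a trivalent nitrogen with two H attached to carbon — a primary amine.
The closest candidate here is a nitrile (-C#N), but the nitrogen is NX1 (triple-bonded), not NX3 with two H. No other fragment satisfies the full query, so there is no match.

No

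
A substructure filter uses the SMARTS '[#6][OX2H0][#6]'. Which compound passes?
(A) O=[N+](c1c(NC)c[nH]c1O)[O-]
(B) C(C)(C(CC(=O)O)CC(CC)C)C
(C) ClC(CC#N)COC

[#6][OX2H0][#6] describes an aliphatic oxygen bridging two carbons with no H on the oxygen (an ether).
(A) has a hydroxyl group (-OH) but the oxygen has H1, not H0 bridging two carbons.
(B) has a carboxylic acid group (-C(=O)OH) but the -OH oxygen has H1; the =O is OX1, not OX2.
(C) contains a methoxy ether (-OCH3), which satisfies every atom and bond constraint.
So the answer is (C).

C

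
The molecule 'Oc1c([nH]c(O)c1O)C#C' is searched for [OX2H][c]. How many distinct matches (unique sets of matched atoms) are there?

3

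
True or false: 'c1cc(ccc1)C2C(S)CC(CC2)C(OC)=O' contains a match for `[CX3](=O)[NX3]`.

False

The pattern [CX3](=O)[NX3] describes a carbonyl carbon bonded to a trivalent nitrogen — an amide.
The closest candidate here is a methyl-ester group (-C(=O)OCH3), but the carbonyl is bonded to O, not to an NX3 nitrogen. No other fragment satisfies the full query, so there is no match.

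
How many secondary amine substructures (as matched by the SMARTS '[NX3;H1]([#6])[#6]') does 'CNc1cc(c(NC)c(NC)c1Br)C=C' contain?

3

[NX3;H1]([#6])[#6] is the SMARTS for a secondary amine: a trivalent nitrogen with one H, bonded to two carbons.
The molecule carries 3 separate instances of an N-methylamino group (-NHCH3) meeting every constraint; each maps to a distinct set of atoms, giving 3 matches.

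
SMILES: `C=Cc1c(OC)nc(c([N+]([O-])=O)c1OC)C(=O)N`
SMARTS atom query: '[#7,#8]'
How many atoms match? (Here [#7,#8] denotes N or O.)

8

The query [#7,#8] means: nitrogen or oxygen (comma = OR).
Check the 18 heavy atoms by environment: 1× n (aromatic) → match; 5× c (aromatic) → no; 5× C → no; 4× O → match; 1× N → match; 1× N (charge +1) → match; 1× O (charge -1) → match.
Summing the matching environments: 1 + 4 + 1 + 1 + 1 = 8 matching atoms.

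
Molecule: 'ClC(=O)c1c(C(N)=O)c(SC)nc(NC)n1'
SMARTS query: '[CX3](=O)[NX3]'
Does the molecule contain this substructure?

Yes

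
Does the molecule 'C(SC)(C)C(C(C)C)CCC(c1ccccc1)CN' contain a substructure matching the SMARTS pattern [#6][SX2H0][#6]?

The pattern [#6][SX2H0][#6] describes an aliphatic sulfur bridging two carbons with no H on the sulfur — a thioether.
The molecule carries a methylthio ether (-SCH3), whose atoms satisfy every constraint of the query, so the pattern matches.

Yes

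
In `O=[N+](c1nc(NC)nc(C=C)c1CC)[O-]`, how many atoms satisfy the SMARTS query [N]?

2

The query [N] means: uppercase N matches aliphatic (non-aromatic) nitrogen only.
Check the 15 heavy atoms by environment: 2× n (aromatic) → no; 4× c (aromatic) → no; 1× N (charge +1) → match; 1× O (charge -1) → no; 1× O → no; 1× N → match; 5× C → no.
Summing the matching environments: 1 + 1 = 2 matching atoms.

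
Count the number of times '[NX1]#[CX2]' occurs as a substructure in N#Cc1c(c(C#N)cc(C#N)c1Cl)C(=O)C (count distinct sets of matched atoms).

3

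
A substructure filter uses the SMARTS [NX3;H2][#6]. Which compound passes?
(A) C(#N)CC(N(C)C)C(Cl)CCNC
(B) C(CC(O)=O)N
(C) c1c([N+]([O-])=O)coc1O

B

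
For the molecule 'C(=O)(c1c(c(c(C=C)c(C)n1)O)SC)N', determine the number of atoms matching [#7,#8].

The query [#7,#8] means: nitrogen or oxygen (comma = OR).
Check the 15 heavy atoms by environment: 1× n (aromatic) → match; 5× c (aromatic) → no; 1× S → no; 5× C → no; 2× O → match; 1× N → match.
Summing the matching environments: 1 + 2 + 1 = 4 matching atoms.

4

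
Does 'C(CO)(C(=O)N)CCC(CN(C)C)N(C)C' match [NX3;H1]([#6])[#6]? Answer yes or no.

No

The pattern [NX3;H1]([#6])[#6] describes a trivalent nitrogen with one H, bonded to two carbons — a secondary amine.
The closest candidate here is a dimethylamino group (-N(CH3)2), but the nitrogen has H0, not H1. No other fragment satisfies the full query, so there is no match.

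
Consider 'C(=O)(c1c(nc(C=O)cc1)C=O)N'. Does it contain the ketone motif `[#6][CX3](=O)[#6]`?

No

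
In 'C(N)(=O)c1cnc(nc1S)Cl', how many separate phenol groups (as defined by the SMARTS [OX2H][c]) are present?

0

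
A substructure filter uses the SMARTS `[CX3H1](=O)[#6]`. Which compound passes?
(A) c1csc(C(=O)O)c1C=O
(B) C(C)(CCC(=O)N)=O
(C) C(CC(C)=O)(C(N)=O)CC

A

[CX3H1](=O)[#6] describes an sp2 carbon with one H, double-bonded to O and single-bonded to carbon (an aldehyde).
(A) contains an aldehyde (-CHO), which satisfies every atom and bond constraint.
(B) has an acetyl/ketone group (-C(=O)CH3) but the carbonyl carbon has H0 (two carbon neighbours), not H1.
(C) has an acetyl/ketone group (-C(=O)CH3) but the carbonyl carbon has H0 (two carbon neighbours), not H1.
So the answer is (A).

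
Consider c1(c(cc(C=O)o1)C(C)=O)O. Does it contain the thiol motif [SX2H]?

The pattern [SX2H] describes an aliphatic sulfur with two connections, one being H — a thiol.
The closest candidate here is a hydroxyl group (-OH), but it is an -OH, not an -SH. No other fragment satisfies the full query, so there is no match.

No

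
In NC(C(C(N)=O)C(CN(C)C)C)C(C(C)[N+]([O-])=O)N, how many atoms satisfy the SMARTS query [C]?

The query [C] means: uppercase C matches aliphatic (non-aromatic) carbon only.
Check the 19 heavy atoms by environment: 11× C → match; 4× N → no; 1× N (charge +1) → no; 1× O (charge -1) → no; 2× O → no.
That gives 11 matching atoms.

11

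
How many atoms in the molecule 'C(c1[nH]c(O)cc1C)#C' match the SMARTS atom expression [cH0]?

The query [cH0] means: aromatic carbon with no attached hydrogen (substituted or ring-fusion).
Check the 9 heavy atoms by environment: 1× n (aromatic, H1) → no; 3× c (aromatic, H0) → match; 1× c (aromatic, H1) → no; 1× O (H1) → no; 1× C (H0) → no; 1× C (H1) → no; 1× C (H3) → no.
That gives 3 matching atoms.

3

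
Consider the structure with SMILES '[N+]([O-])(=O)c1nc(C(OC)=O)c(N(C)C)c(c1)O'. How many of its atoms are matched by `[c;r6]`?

5

The query [c;r6] means: aromatic carbon that belongs to a six-membered ring.
Check the 17 heavy atoms by environment: 1× n (aromatic, in 6-ring) → no; 5× c (aromatic, in 6-ring) → match; 1× N (acyclic) → no; 4× C (acyclic) → no; 4× O (acyclic) → no; 1× N (charge +1, acyclic) → no; 1× O (charge -1, acyclic) → no.
That gives 5 matching atoms.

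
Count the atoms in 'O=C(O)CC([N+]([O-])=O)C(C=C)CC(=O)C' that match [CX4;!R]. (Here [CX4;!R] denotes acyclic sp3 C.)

5

Check the 15 heavy atoms by environment: 5× C (X4, acyclic) → match; 1× N (charge +1, X3, acyclic) → no; 1× O (charge -1, X1, acyclic) → no; 3× O (X1, acyclic) → no; 4× C (X3, acyclic) → no; 1× O (X2, acyclic) → no.
That gives 5 matching atoms.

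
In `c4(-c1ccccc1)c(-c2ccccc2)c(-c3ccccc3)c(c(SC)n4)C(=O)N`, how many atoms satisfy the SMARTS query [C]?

Check the 29 heavy atoms by environment: 1× n (aromatic) → no; 23× c (aromatic) → no; 2× C → match; 1× O → no; 1× N → no; 1× S → no.
That gives 2 matching atoms.

2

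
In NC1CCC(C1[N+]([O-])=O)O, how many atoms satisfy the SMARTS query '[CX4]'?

5

The query [CX4] means: C with X4: aliphatic carbon with exactly 4 total connections (bonds + H).
Check the 10 heavy atoms by environment: 5× C (X4) → match; 1× O (X2) → no; 1× N (charge +1, X3) → no; 1× O (charge -1, X1) → no; 1× O (X1) → no; 1× N (X3) → no.
That gives 5 matching atoms.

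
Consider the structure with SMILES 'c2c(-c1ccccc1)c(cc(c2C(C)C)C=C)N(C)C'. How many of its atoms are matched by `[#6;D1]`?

5

The query [#6;D1] means: carbon bonded to exactly one heavy atom.
Check the 20 heavy atoms by environment: 7× c (aromatic, D2) → no; 5× c (aromatic, D3) → no; 1× N (D3) → no; 5× C (D1) → match; 1× C (D2) → no; 1× C (D3) → no.
That gives 5 matching atoms.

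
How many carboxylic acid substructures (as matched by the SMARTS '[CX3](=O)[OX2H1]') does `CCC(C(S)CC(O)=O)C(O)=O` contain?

[CX3](=O)[OX2H1] is the SMARTS for a carboxylic acid: an sp2 carbon double-bonded to O and single-bonded to an -OH oxygen.
The molecule carries 2 separate instances of a carboxylic acid group (-C(=O)OH) meeting every constraint; each maps to a distinct set of atoms, giving 2 matches.

2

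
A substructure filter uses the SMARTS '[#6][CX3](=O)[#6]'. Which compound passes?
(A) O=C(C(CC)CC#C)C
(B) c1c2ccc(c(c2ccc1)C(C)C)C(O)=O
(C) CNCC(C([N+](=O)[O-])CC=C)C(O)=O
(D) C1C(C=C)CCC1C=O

[#6][CX3](=O)[#6] describes a carbonyl carbon (no H) flanked by two carbons (a ketone).
(A) contains an acetyl/ketone group (-C(=O)CH3), which satisfies every atom and bond constraint.
(B) has a carboxylic acid group (-C(=O)OH) but one neighbour of the carbonyl carbon is O, not C.
(C) has a carboxylic acid group (-C(=O)OH) but one neighbour of the carbonyl carbon is O, not C.
(D) has an aldehyde (-CHO) but the carbonyl carbon has H1, so it is not flanked by two carbons.
So the answer is (A).

A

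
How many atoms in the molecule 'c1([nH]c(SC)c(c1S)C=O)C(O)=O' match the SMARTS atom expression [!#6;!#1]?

6

The query [!#6;!#1] means: not carbon and not hydrogen — any heteroatom.
Check the 13 heavy atoms by environment: 1× n (aromatic) → match; 4× c (aromatic) → no; 2× S → match; 3× C → no; 3× O → match.
Summing the matching environments: 1 + 2 + 3 = 6 matching atoms.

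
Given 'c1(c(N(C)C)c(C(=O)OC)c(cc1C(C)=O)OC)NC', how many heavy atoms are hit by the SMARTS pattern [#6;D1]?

6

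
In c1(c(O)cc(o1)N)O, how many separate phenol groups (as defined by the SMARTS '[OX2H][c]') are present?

2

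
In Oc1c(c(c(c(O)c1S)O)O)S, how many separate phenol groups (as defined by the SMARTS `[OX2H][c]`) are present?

[OX2H][c] is the SMARTS for a phenol: a hydroxyl oxygen attached to an aromatic carbon.
The molecule carries 4 separate instances of a hydroxyl group (-OH) meeting every constraint; each maps to a distinct set of atoms, giving 4 matches.

4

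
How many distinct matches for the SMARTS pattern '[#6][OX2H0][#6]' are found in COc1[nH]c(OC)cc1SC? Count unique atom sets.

[#6][OX2H0][#6] is the SMARTS for an ether: an aliphatic oxygen bridging two carbons with no H on the oxygen.
The molecule carries 2 separate instances of a methoxy ether (-OCH3) meeting every constraint; each maps to a distinct set of atoms, giving 2 matches.

2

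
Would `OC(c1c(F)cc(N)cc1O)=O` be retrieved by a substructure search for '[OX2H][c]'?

Yes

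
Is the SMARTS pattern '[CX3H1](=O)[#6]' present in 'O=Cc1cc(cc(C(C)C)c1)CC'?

Yes

The pattern [CX3H1](=O)[#6] describes an sp2 carbon with one H, double-bonded to O and single-bonded to carbon — an aldehyde.
The molecule carries an aldehyde (-CHO), whose atoms satisfy every constraint of the query, so the pattern matches.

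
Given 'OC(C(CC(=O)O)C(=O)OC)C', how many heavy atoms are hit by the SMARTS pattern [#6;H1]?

Check the 12 heavy atoms by environment: 2× C (H3) → no; 2× C (H1) → match; 1× C (H2) → no; 2× O (H1) → no; 2× C (H0) → no; 3× O (H0) → no.
That gives 2 matching atoms.

2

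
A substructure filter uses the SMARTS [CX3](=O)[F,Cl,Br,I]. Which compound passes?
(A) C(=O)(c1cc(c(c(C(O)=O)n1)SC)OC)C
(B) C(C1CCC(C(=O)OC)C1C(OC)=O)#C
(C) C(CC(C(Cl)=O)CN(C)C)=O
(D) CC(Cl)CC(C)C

[CX3](=O)[F,Cl,Br,I] describes a carbonyl carbon bonded to a halogen (an acyl halide).
(A) has a carboxylic acid group (-C(=O)OH) but the carbonyl is bonded to -OH, not to a halogen.
(B) has a methyl-ester group (-C(=O)OCH3) but the carbonyl is bonded to -O-C, not to a halogen.
(C) contains an acyl chloride (-C(=O)Cl), which satisfies every atom and bond constraint.
(D) has a chloro substituent but the Cl is not on a carbonyl carbon.
So the answer is (C).

C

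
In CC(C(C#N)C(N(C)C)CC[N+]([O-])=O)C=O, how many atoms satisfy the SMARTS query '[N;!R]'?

Check the 16 heavy atoms by environment: 10× C (acyclic) → no; 2× N (acyclic) → match; 2× O (acyclic) → no; 1× N (charge +1, acyclic) → match; 1× O (charge -1, acyclic) → no.
Summing the matching environments: 2 + 1 = 3 matching atoms.

3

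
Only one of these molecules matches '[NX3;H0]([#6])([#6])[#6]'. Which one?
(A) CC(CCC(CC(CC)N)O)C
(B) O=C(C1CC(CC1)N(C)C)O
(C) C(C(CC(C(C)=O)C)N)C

B

[NX3;H0]([#6])([#6])[#6] describes a trivalent nitrogen with no H, bonded to three carbons (a tertiary amine).
(A) has a primary amino group (-NH2) but the nitrogen has H2, not H0 with three carbons.
(B) contains a dimethylamino group (-N(CH3)2), which satisfies every atom and bond constraint.
(C) has a primary amino group (-NH2) but the nitrogen has H2, not H0 with three carbons.
So the answer is (B).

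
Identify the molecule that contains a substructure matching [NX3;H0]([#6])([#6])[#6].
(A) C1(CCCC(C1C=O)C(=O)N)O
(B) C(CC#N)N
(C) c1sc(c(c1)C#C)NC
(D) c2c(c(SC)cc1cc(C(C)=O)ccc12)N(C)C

[NX3;H0]([#6])([#6])[#6] describes a trivalent nitrogen with no H, bonded to three carbons (a tertiary amine).
(A) has a primary amide (-C(=O)NH2) but the amide nitrogen has H2 and only one carbon neighbour.
(B) has a primary amino group (-NH2) but the nitrogen has H2, not H0 with three carbons.
(C) has an N-methylamino group (-NHCH3) but the nitrogen still has one H (H1), not H0.
(D) contains a dimethylamino group (-N(CH3)2), which satisfies every atom and bond constraint.
So the answer is (D).

D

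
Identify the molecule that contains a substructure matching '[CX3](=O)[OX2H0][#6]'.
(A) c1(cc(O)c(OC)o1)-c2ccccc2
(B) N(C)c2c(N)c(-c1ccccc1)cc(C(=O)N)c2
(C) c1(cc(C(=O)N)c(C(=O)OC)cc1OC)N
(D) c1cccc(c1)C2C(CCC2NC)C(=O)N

C

[CX3](=O)[OX2H0][#6] describes a carbonyl carbon bonded to an oxygen that is itself bonded to carbon (no H on that O) (an ester).
(A) has a methoxy ether (-OCH3) but the ether oxygen is not adjacent to a C=O carbon.
(B) has a primary amide (-C(=O)NH2) but the carbonyl is bonded to N, not to an O-C linkage.
(C) contains a methyl-ester group (-C(=O)OCH3), which satisfies every atom and bond constraint.
(D) has a primary amide (-C(=O)NH2) but the carbonyl is bonded to N, not to an O-C linkage.
So the answer is (C).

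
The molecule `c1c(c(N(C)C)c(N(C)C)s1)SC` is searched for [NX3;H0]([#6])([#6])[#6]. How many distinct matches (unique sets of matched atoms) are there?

[NX3;H0]([#6])([#6])[#6] is the SMARTS for a tertiary amine: a trivalent nitrogen with no H, bonded to three carbons.
The molecule carries 2 separate instances of a dimethylamino group (-N(CH3)2) meeting every constraint; each maps to a distinct set of atoms, giving 2 matches.

2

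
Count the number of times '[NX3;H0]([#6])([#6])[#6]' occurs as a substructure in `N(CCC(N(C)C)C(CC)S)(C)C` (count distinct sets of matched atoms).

2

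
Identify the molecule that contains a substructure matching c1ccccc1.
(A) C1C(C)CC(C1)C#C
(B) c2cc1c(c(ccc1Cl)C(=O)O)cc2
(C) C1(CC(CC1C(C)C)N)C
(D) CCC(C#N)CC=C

B

c1ccccc1 describes six aromatic carbons in a ring (a benzene ring).
(A) has a methyl group (-CH3) but no six-membered all-carbon aromatic ring is present.
(B) contains the required atom environment, so the pattern matches.
(C) has a methyl group (-CH3) but no six-membered all-carbon aromatic ring is present.
(D) has a methyl group (-CH3) but no six-membered all-carbon aromatic ring is present.
So the answer is (B).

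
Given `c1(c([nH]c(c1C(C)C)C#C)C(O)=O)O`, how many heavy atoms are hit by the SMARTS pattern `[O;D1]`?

3

Check the 14 heavy atoms by environment: 1× n (aromatic, D2) → no; 4× c (aromatic, D3) → no; 2× C (D3) → no; 3× C (D1) → no; 3× O (D1) → match; 1× C (D2) → no.
That gives 3 matching atoms.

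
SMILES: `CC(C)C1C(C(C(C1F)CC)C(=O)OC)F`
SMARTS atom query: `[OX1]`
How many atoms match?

1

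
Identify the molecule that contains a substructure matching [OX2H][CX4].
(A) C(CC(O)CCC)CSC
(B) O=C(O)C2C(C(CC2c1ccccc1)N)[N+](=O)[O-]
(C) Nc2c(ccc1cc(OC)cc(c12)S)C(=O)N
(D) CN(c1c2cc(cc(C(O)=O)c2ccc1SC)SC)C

A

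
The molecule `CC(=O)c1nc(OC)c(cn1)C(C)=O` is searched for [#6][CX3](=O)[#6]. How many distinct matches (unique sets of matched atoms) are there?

2

[#6][CX3](=O)[#6] is the SMARTS for a ketone: a carbonyl carbon (no H) flanked by two carbons.
The molecule carries 2 separate instances of an acetyl/ketone group (-C(=O)CH3) meeting every constraint; each maps to a distinct set of atoms, giving 2 matches.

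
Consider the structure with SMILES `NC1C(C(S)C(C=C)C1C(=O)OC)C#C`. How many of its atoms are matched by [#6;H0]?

2

The query [#6;H0] means: any carbon with no attached hydrogen.
Check the 15 heavy atoms by environment: 7× C (H1) → no; 2× C (H0) → match; 2× O (H0) → no; 1× C (H3) → no; 1× S (H1) → no; 1× C (H2) → no; 1× N (H2) → no.
That gives 2 matching atoms.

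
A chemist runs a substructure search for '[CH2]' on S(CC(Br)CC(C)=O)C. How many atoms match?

The query [CH2] means: aliphatic carbon with exactly two hydrogens.
Check the 9 heavy atoms by environment: 2× C (H2) → match; 1× C (H1) → no; 1× S (H0) → no; 2× C (H3) → no; 1× C (H0) → no; 1× O (H0) → no; 1× Br (H0) → no.
That gives 2 matching atoms.

2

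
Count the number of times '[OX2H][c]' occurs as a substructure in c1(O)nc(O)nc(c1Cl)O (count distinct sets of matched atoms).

3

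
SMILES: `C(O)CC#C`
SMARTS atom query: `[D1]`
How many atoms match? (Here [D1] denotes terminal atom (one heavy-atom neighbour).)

2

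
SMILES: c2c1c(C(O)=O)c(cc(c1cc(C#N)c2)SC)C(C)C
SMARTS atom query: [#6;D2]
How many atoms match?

5

The query [#6;D2] means: any carbon bonded to exactly two heavy atoms.
Check the 20 heavy atoms by environment: 6× c (aromatic, D3) → no; 4× c (aromatic, D2) → match; 2× C (D3) → no; 3× C (D1) → no; 2× O (D1) → no; 1× S (D2) → no; 1× C (D2) → match; 1× N (D1) → no.
Summing the matching environments: 4 + 1 = 5 matching atoms.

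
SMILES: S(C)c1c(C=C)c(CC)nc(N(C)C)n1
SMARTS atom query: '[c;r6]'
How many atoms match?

4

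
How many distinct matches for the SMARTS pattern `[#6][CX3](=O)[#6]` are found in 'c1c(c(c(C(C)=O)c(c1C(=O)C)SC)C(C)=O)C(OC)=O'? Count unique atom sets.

[#6][CX3](=O)[#6] is the SMARTS for a ketone: a carbonyl carbon (no H) flanked by two carbons.
The molecule carries 3 separate instances of an acetyl/ketone group (-C(=O)CH3) meeting every constraint; each maps to a distinct set of atoms, giving 3 matches.

3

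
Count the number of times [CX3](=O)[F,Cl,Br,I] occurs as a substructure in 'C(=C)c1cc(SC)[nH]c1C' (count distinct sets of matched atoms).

[CX3](=O)[F,Cl,Br,I] is the SMARTS for an acyl halide: a carbonyl carbon bonded to a halogen.
No fragment in the molecule satisfies every constraint, giving 0 matches.

0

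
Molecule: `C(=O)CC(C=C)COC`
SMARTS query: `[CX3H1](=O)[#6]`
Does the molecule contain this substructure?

Yes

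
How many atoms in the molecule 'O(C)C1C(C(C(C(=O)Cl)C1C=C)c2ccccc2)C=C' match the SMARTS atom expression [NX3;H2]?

0

Check the 20 heavy atoms by environment: 5× C (H1, X4) → no; 2× C (H1, X3) → no; 2× C (H2, X3) → no; 1× c (aromatic, H0, X3) → no; 5× c (aromatic, H1, X3) → no; 1× C (H0, X3) → no; 1× O (H0, X1) → no; 1× Cl (H0, X1) → no; 1× O (H0, X2) → no; 1× C (H3, X4) → no.
No environment satisfies the query, so 0 matching atoms.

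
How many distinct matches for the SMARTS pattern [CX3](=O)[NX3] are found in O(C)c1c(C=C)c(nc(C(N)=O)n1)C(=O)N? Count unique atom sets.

2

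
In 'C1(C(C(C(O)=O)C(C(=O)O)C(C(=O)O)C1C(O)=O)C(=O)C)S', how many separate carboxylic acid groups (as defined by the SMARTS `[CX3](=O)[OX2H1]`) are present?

4

[CX3](=O)[OX2H1] is the SMARTS for a carboxylic acid: an sp2 carbon double-bonded to O and single-bonded to an -OH oxygen.
The molecule carries 4 separate instances of a carboxylic acid group (-C(=O)OH) meeting every constraint; each maps to a distinct set of atoms, giving 4 matches.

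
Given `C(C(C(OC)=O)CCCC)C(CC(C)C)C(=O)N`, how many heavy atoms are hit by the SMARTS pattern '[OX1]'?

The query [OX1] means: aliphatic oxygen with one total connection — typically a carbonyl =O or an oxide.
Check the 18 heavy atoms by environment: 12× C (X4) → no; 2× C (X3) → no; 2× O (X1) → match; 1× O (X2) → no; 1× N (X3) → no.
That gives 2 matching atoms.

2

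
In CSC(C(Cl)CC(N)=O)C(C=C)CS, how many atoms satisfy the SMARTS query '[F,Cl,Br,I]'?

1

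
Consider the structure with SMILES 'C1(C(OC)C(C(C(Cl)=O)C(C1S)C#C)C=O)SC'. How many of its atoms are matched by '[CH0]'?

The query [CH0] means: aliphatic carbon with no attached hydrogen.
Check the 18 heavy atoms by environment: 8× C (H1) → no; 2× C (H0) → match; 1× S (H1) → no; 3× O (H0) → no; 2× C (H3) → no; 1× Cl (H0) → no; 1× S (H0) → no.
That gives 2 matching atoms.

2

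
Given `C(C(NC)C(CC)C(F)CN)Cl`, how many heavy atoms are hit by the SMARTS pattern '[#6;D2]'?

Check the 12 heavy atoms by environment: 3× C (D2) → match; 3× C (D3) → no; 1× Cl (D1) → no; 2× C (D1) → no; 1× N (D1) → no; 1× F (D1) → no; 1× N (D2) → no.
That gives 3 matching atoms.

3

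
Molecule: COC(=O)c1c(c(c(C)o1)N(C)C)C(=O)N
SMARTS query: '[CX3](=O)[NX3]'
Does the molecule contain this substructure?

Yes

The pattern [CX3](=O)[NX3] describes a carbonyl carbon bonded to a trivalent nitrogen — an amide.
The molecule carries a primary amide (-C(=O)NH2), whose atoms satisfy every constraint of the query, so the pattern matches.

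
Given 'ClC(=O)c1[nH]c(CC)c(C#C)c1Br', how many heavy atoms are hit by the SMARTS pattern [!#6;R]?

1

The query [!#6;R] means: non-carbon atom that is part of a ring.
Check the 13 heavy atoms by environment: 1× n (aromatic, in 5-ring) → match; 4× c (aromatic, in 5-ring) → no; 5× C (acyclic) → no; 1× O (acyclic) → no; 1× Cl (acyclic) → no; 1× Br (acyclic) → no.
That gives 1 matching atom.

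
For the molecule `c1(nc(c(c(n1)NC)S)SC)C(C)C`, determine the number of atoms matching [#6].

9

Check the 14 heavy atoms by environment: 2× n (aromatic) → no; 4× c (aromatic) → match; 2× S → no; 5× C → match; 1× N → no.
Summing the matching environments: 4 + 5 = 9 matching atoms.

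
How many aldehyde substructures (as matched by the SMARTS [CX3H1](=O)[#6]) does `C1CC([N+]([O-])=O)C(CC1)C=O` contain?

[CX3H1](=O)[#6] is the SMARTS for an aldehyde: an sp2 carbon with one H, double-bonded to O and single-bonded to carbon.
Exactly one fragment in the molecule meets all constraints, giving 1 match.

1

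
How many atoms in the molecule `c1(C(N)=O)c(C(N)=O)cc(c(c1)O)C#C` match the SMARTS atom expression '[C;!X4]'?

Check the 15 heavy atoms by environment: 6× c (aromatic, X3) → no; 2× C (X3) → match; 2× O (X1) → no; 2× N (X3) → no; 1× O (X2) → no; 2× C (X2) → match.
Summing the matching environments: 2 + 2 = 4 matching atoms.

4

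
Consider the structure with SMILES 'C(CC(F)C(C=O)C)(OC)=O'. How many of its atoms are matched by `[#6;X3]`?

The query [#6;X3] means: any carbon (aromatic or not) with three total connections.
Check the 11 heavy atoms by environment: 5× C (X4) → no; 1× F (X1) → no; 2× C (X3) → match; 2× O (X1) → no; 1× O (X2) → no.
That gives 2 matching atoms.

2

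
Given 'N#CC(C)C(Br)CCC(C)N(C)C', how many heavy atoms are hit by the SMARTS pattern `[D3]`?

The query [D3] means: atom with exactly three heavy-atom neighbours.
Check the 13 heavy atoms by environment: 4× C (D1) → no; 3× C (D3) → match; 3× C (D2) → no; 1× Br (D1) → no; 1× N (D1) → no; 1× N (D3) → match.
Summing the matching environments: 3 + 1 = 4 matching atoms.

4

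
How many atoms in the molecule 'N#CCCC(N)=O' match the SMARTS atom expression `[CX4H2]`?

2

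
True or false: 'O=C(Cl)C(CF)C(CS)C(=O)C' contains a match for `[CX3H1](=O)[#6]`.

False

The pattern [CX3H1](=O)[#6] describes an sp2 carbon with one H, double-bonded to O and single-bonded to carbon — an aldehyde.
The closest candidate here is an acetyl/ketone group (-C(=O)CH3), but the carbonyl carbon has H0 (two carbon neighbours), not H1. No other fragment satisfies the full query, so there is no match.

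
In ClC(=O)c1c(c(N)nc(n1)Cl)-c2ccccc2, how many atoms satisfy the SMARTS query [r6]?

Check the 17 heavy atoms by environment: 2× n (aromatic, in 6-ring) → match; 10× c (aromatic, in 6-ring) → match; 2× Cl (acyclic) → no; 1× N (acyclic) → no; 1× C (acyclic) → no; 1× O (acyclic) → no.
Summing the matching environments: 2 + 10 = 12 matching atoms.

12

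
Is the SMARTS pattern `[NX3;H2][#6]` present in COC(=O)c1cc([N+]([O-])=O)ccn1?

The pattern [NX3;H2][#6] describes a trivalent nitrogen with two H attached to carbon — a primary amine.
The closest candidate here is a nitro group (-[N+](=O)[O-]), but the nitrogen is [N+] with no H, not NX3H2. No other fragment satisfies the full query, so there is no match.

No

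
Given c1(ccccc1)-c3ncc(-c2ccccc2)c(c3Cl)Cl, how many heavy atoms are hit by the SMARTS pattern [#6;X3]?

The query [#6;X3] means: any carbon (aromatic or not) with three total connections.
Check the 20 heavy atoms by environment: 1× n (aromatic, X2) → no; 17× c (aromatic, X3) → match; 2× Cl (X1) → no.
That gives 17 matching atoms.

17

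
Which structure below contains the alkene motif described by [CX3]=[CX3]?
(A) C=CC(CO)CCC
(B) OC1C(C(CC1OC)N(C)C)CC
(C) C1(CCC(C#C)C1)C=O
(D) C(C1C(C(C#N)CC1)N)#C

[CX3]=[CX3] describes a non-aromatic C=C double bond between two sp2 carbons (an alkene).
(A) contains a vinyl group (-CH=CH2), which satisfies every atom and bond constraint.
(B) has an ethyl group (-CH2CH3) but its C-C bond is a single bond between CX4 carbons, not CX3=CX3.
(C) has an ethynyl group (-C#CH) but the C-C bond is a triple bond, not a double bond.
(D) has an ethynyl group (-C#CH) but the C-C bond is a triple bond, not a double bond.
So the answer is (A).

A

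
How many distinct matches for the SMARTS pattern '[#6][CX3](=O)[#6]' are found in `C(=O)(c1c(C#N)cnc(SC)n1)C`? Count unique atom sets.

1

[#6][CX3](=O)[#6] is the SMARTS for a ketone: a carbonyl carbon (no H) flanked by two carbons.
Exactly one fragment in the molecule meets all constraints, giving 1 match.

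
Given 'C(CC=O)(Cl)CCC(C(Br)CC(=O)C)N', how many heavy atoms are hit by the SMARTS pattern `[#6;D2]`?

The query [#6;D2] means: any carbon bonded to exactly two heavy atoms.
Check the 15 heavy atoms by environment: 5× C (D2) → match; 4× C (D3) → no; 1× Cl (D1) → no; 2× O (D1) → no; 1× C (D1) → no; 1× N (D1) → no; 1× Br (D1) → no.
That gives 5 matching atoms.

5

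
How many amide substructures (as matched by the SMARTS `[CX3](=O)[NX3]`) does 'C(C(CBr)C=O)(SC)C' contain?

[CX3](=O)[NX3] is the SMARTS for an amide: a carbonyl carbon bonded to a trivalent nitrogen.
No fragment in the molecule satisfies every constraint, giving 0 matches.

0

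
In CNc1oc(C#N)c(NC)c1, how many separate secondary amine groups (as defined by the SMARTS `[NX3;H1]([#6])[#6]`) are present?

2

[NX3;H1]([#6])[#6] is the SMARTS for a secondary amine: a trivalent nitrogen with one H, bonded to two carbons.
The molecule carries 2 separate instances of an N-methylamino group (-NHCH3) meeting every constraint; each maps to a distinct set of atoms, giving 2 matches.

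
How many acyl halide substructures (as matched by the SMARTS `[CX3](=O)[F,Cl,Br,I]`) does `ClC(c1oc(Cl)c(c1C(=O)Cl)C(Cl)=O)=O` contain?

[CX3](=O)[F,Cl,Br,I] is the SMARTS for an acyl halide: a carbonyl carbon bonded to a halogen.
The molecule carries 3 separate instances of an acyl chloride (-C(=O)Cl) meeting every constraint; each maps to a distinct set of atoms, giving 3 matches.

3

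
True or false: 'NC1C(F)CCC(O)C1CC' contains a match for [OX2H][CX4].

True

The pattern [OX2H][CX4] describes a hydroxyl oxygen bound to an sp3 (X4) carbon — an aliphatic alcohol.
The molecule carries a hydroxyl group (-OH), whose atoms satisfy every constraint of the query, so the pattern matches.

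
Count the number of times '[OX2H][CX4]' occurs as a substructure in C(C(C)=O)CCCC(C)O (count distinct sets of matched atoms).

[OX2H][CX4] is the SMARTS for an aliphatic alcohol: a hydroxyl oxygen bound to an sp3 (X4) carbon.
Exactly one fragment in the molecule meets all constraints, giving 1 match.

1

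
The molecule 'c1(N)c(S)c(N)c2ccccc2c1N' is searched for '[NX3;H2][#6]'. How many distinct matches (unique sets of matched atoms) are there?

3

[NX3;H2][#6] is the SMARTS for a primary amine: a trivalent nitrogen with two H attached to carbon.
The molecule carries 3 separate instances of a primary amino group (-NH2) meeting every constraint; each maps to a distinct set of atoms, giving 3 matches.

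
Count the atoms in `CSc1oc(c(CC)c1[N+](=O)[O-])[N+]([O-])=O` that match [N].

2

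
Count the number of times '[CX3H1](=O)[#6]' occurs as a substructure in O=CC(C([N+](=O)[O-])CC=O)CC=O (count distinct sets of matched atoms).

3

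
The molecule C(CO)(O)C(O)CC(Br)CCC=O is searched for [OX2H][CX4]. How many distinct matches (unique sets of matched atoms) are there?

[OX2H][CX4] is the SMARTS for an aliphatic alcohol: a hydroxyl oxygen bound to an sp3 (X4) carbon.
The molecule carries 3 separate instances of a hydroxyl group (-OH) meeting every constraint; each maps to a distinct set of atoms, giving 3 matches.

3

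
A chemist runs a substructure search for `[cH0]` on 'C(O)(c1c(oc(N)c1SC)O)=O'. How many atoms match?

4

The query [cH0] means: aromatic carbon with no attached hydrogen (substituted or ring-fusion).
Check the 12 heavy atoms by environment: 1× o (aromatic, H0) → no; 4× c (aromatic, H0) → match; 1× S (H0) → no; 1× C (H3) → no; 1× C (H0) → no; 1× O (H0) → no; 2× O (H1) → no; 1× N (H2) → no.
That gives 4 matching atoms.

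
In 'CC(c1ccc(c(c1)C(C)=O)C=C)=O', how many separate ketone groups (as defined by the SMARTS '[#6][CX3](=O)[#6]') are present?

2

[#6][CX3](=O)[#6] is the SMARTS for a ketone: a carbonyl carbon (no H) flanked by two carbons.
The molecule carries 2 separate instances of an acetyl/ketone group (-C(=O)CH3) meeting every constraint; each maps to a distinct set of atoms, giving 2 matches.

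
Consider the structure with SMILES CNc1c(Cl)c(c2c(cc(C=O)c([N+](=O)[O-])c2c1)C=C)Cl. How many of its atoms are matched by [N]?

The query [N] means: uppercase N matches aliphatic (non-aromatic) nitrogen only.
Check the 21 heavy atoms by environment: 10× c (aromatic) → no; 1× N → match; 4× C → no; 2× O → no; 2× Cl → no; 1× N (charge +1) → match; 1× O (charge -1) → no.
Summing the matching environments: 1 + 1 = 2 matching atoms.

2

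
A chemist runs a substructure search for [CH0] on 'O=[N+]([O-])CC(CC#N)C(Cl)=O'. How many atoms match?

2

The query [CH0] means: aliphatic carbon with no attached hydrogen.
Check the 11 heavy atoms by environment: 2× C (H2) → no; 1× C (H1) → no; 1× N (charge +1, H0) → no; 1× O (charge -1, H0) → no; 2× O (H0) → no; 2× C (H0) → match; 1× N (H0) → no; 1× Cl (H0) → no.
That gives 2 matching atoms.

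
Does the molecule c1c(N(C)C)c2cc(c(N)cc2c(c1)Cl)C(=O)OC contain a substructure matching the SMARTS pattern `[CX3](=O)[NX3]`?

No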